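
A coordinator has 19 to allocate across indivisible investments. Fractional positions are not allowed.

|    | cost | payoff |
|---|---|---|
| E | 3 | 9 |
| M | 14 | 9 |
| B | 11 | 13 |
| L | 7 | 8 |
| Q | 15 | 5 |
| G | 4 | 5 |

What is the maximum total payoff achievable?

27

E + B: cost 3 + 11 = 14 ≤ 19, payoff 9 + 13 = 22.
E + B + G: cost 3 + 11 + 4 = 18 ≤ 19, payoff 9 + 13 + 5 = 27.
Best is E, B, and G with total payoff 27.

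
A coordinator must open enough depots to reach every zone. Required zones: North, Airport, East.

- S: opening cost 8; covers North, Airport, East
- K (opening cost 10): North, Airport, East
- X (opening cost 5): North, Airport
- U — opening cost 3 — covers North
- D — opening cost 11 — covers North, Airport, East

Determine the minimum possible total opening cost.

8

The greedy cost-per-new-zone heuristic would pick X and S for 13, but a cheaper cover exists.
S alone covers North, Airport, East — every zone.
Total opening cost: 8.
No cover costs less than 8.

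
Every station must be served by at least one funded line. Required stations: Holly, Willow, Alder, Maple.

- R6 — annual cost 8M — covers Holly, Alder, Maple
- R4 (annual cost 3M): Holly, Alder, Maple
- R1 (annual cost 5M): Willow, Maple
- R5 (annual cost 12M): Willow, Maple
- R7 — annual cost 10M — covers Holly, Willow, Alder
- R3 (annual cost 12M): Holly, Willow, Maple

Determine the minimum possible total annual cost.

This is a weighted set-cover instance.
Choose R4 and R1: together they cover Holly, Willow, Alder, Maple — every station.
Total annual cost: 3 + 5 = 8.
No cover costs less than 8.

8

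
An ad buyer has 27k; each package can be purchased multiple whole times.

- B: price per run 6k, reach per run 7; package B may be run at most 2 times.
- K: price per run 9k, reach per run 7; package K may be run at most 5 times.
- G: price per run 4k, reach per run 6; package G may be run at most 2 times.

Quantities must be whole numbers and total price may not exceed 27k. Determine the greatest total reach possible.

This is a bounded integer knapsack.
G has the best ratio (6/4); taking only G gives at most 2×6 = 12 (stopped by the supply cap of 2).
Mixing does better — 2×B, 1×K, and 1×G: price 25 ≤ 27, reach 2·7 + 1·7 + 1·6 = 27.

27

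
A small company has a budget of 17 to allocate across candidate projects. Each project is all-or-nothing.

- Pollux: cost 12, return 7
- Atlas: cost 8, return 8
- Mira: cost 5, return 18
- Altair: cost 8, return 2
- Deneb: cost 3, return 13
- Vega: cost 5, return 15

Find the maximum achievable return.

Allowing fractional choices, the relaxed optimum would be about 50.0, but projects are indivisible.
Mira + Deneb + Vega: cost 5 + 3 + 5 = 13 ≤ 17, return 18 + 13 + 15 = 46.
Atlas + Deneb + Vega: cost 8 + 3 + 5 = 16 ≤ 17, return 8 + 13 + 15 = 36.
Atlas + Mira + Deneb: cost 8 + 5 + 3 = 16 ≤ 17, return 8 + 18 + 13 = 39.
Best is Mira, Deneb, and Vega with total return 46.

46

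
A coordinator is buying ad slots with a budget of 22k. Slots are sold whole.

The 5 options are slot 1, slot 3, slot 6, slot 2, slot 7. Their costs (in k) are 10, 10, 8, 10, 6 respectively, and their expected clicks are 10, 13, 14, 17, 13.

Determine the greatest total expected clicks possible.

Allowing fractional choices, the relaxed optimum would be about 40.6, but ad slots are indivisible.
slot 6 + slot 2: cost 8 + 10 = 18 ≤ 22, expected clicks 14 + 17 = 31.
slot 2 + slot 7: cost 10 + 6 = 16 ≤ 22, expected clicks 17 + 13 = 30.
Best is slot 6 and slot 2 with total expected clicks 31.

31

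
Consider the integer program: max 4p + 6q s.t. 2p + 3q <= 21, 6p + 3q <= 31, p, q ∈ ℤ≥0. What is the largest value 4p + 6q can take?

42

(p,q)=(0,7): 2·0+3·7=21≤21, 6·0+3·7=21≤31, objective 42.
(p,q)=(1,6): 2·1+3·6=20≤21, 6·1+3·6=24≤31, objective 40.
(p,q)=(0,6): 2·0+3·6=18≤21, 6·0+3·6=18≤31, objective 36.
The best lattice point is (0,7), giving 42.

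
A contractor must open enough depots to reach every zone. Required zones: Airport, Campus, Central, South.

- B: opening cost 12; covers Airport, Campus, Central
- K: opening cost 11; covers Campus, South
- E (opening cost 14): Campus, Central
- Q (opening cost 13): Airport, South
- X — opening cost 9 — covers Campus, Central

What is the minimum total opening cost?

The greedy cost-per-new-zone heuristic would pick B and K for 23, but a cheaper cover exists.
Choose Q and X: together they cover Airport, Campus, Central, South — every zone.
Total opening cost: 13 + 9 = 22.
No cover costs less than 22.

22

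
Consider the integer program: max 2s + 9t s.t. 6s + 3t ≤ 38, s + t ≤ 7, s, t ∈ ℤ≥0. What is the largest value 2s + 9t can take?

63

(s,t)=(0,7): 6·0+3·7=21≤38, 1·0+1·7=7≤7, objective 63.
(s,t)=(1,6): 6·1+3·6=24≤38, 1·1+1·6=7≤7, objective 56.
No feasible integer point exceeds 63.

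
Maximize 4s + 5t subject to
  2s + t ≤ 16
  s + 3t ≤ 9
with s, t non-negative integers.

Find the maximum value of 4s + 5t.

32

Relaxing integrality, the LP optimum is 33.20 at (s,t) = (7.8, 0.4), which is not an integer point.
(s,t)=(8,0) is feasible, giving 32.
(s,t)=(6,1) is feasible, giving 29.
(s,t)=(7,0) is feasible, giving 28.
Maximum is 32 at (s,t)=(8,0).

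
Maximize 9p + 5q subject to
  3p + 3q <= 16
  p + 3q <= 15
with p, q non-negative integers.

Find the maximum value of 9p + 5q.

45

(p,q)=(5,0): 3·5+3·0=15≤16, 1·5+3·0=5≤15, objective 45.
(p,q)=(4,1): 3·4+3·1=15≤16, 1·4+3·1=7≤15, objective 41.
The best lattice point is (5,0), giving 45.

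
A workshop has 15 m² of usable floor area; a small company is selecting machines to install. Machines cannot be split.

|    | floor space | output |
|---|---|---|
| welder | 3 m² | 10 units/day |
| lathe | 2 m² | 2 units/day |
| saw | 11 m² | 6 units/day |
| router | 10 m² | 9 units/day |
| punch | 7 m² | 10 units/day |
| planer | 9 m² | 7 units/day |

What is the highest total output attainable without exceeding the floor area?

22

welder + lathe + punch: floor space 3 + 2 + 7 = 12 ≤ 15, output 10 + 2 + 10 = 22.
welder + lathe + router: floor space 3 + 2 + 10 = 15 ≤ 15, output 10 + 2 + 9 = 21.
welder + punch: floor space 3 + 7 = 10 ≤ 15, output 10 + 10 = 20.
Best is welder, lathe, and punch with total output 22.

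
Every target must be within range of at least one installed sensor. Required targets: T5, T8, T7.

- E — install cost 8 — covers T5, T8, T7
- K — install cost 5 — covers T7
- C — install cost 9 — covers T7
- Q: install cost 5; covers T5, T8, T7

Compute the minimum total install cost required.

5

This is an integer covering problem.
Q alone covers T5, T8, T7 — every target.
Total install cost: 5.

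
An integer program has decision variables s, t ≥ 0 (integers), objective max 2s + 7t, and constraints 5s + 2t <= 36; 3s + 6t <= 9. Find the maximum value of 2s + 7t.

The continuous relaxation peaks at (0, 1.5) with value 10.50; rounding to a feasible lattice point costs some objective.
(s,t)=(1,1): 5·1+2·1=7≤36, 3·1+6·1=9≤9, objective 9.
(s,t)=(0,1): 5·0+2·1=2≤36, 3·0+6·1=6≤9, objective 7.
Maximum is 9 at (s,t)=(1,1).

9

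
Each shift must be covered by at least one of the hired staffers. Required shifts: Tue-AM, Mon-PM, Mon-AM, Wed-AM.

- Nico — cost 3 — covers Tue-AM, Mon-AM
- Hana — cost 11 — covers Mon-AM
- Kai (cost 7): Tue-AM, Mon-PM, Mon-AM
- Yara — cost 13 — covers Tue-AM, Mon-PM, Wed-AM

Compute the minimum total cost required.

16

Choose Nico and Yara: together they cover Tue-AM, Mon-PM, Mon-AM, Wed-AM — every shift.
Total cost: 3 + 13 = 16.
No cover costs less than 16.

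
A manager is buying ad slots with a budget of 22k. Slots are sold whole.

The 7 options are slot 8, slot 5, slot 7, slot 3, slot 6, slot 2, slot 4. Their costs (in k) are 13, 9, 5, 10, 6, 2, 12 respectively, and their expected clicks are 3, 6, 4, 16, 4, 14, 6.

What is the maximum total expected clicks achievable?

Take slot 5, slot 3, and slot 2: cost 9 + 10 + 2 = 21 ≤ 22, expected clicks 6 + 16 + 14 = 36.
No other feasible combination does better.

36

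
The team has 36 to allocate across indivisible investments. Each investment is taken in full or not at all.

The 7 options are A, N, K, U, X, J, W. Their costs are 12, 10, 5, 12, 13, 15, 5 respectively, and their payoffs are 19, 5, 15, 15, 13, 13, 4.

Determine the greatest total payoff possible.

Take A, K, U, and W: cost 12 + 5 + 12 + 5 = 34 ≤ 36, payoff 19 + 15 + 15 + 4 = 53.
No other feasible combination does better.

53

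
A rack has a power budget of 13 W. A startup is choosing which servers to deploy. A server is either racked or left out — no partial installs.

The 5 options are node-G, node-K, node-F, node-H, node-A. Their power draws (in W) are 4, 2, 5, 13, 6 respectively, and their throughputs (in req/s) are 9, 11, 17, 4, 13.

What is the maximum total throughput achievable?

Take node-K, node-F, and node-A: power draw 2 + 5 + 6 = 13 ≤ 13, throughput 11 + 17 + 13 = 41.
No other feasible combination does better.

41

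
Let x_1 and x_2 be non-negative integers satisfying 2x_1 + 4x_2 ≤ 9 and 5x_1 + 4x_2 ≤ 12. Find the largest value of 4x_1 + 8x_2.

The continuous relaxation peaks at (0, 2.25) with value 18.00; rounding to a feasible lattice point costs some objective.
(x_1,x_2)=(0,2): 2·0+4·2=8≤9, 5·0+4·2=8≤12, objective 16.
(x_1,x_2)=(1,1): 2·1+4·1=6≤9, 5·1+4·1=9≤12, objective 12.
The best lattice point is (0,2), giving 16.

16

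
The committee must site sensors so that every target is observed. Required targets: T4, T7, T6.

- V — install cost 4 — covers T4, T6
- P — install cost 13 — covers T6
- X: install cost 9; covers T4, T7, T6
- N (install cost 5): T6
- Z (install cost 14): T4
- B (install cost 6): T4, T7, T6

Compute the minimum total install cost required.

6

B alone covers T4, T7, T6 — every target.
Total install cost: 6.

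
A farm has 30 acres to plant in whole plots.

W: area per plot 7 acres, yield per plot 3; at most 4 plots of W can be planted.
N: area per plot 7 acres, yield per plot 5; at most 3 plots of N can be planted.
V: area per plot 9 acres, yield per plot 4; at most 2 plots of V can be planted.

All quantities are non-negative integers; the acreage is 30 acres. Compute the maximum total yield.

19

N has the best ratio (5/7); taking only N gives at most 3×5 = 15 (stopped by the supply cap of 3).
Mixing does better — 3×N and 1×V: area 30 ≤ 30, yield 3·5 + 1·4 = 19.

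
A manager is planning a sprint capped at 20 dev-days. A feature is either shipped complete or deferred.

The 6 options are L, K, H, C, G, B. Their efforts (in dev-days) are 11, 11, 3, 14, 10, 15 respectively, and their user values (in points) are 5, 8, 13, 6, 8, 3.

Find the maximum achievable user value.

21

H + G: effort 3 + 10 = 13 ≤ 20, user value 13 + 8 = 21.
K + H: effort 11 + 3 = 14 ≤ 20, user value 8 + 13 = 21.
The maximum user value is 21; one optimal choice is H and G.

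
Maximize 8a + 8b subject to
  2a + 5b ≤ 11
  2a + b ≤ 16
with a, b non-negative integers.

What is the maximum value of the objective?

(a,b)=(5,0) is feasible, giving 40.
(a,b)=(4,0) is feasible, giving 32.
Maximum is 40 at (a,b)=(5,0).

40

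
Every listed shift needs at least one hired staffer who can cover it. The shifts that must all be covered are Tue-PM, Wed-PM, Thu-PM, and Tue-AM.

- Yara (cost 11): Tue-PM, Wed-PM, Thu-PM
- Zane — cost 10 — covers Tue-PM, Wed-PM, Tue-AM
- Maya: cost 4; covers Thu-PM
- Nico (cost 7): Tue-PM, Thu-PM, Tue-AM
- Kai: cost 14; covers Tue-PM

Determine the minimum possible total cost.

14

The greedy cost-per-new-shift heuristic would pick Nico and Zane for 17, but a cheaper cover exists.
Choose Zane and Maya: together they cover Tue-PM, Wed-PM, Thu-PM, Tue-AM — every shift.
Total cost: 10 + 4 = 14.
No cover costs less than 14.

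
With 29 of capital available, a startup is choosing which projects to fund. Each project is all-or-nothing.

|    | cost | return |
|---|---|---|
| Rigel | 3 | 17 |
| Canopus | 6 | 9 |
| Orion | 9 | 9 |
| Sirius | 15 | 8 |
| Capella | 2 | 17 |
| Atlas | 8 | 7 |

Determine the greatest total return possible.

59

This is a 0-1 knapsack instance.
Rigel + Canopus + Orion + Capella: cost 3 + 6 + 9 + 2 = 20 ≤ 29, return 17 + 9 + 9 + 17 = 52.
Rigel + Canopus + Orion + Capella + Atlas: cost 3 + 6 + 9 + 2 + 8 = 28 ≤ 29, return 17 + 9 + 9 + 17 + 7 = 59.
Best is Rigel, Canopus, Orion, Capella, and Atlas with total return 59.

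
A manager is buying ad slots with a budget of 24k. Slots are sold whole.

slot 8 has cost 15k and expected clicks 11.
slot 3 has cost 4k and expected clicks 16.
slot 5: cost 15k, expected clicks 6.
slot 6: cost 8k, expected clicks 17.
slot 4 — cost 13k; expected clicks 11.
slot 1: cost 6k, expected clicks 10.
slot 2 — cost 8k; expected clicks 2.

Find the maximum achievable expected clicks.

Allowing fractional choices, the relaxed optimum would be about 48.1, but ad slots are indivisible.
slot 3 + slot 4 + slot 1: cost 4 + 13 + 6 = 23 ≤ 24, expected clicks 16 + 11 + 10 = 37.
slot 3 + slot 6 + slot 2: cost 4 + 8 + 8 = 20 ≤ 24, expected clicks 16 + 17 + 2 = 35.
slot 3 + slot 6 + slot 1: cost 4 + 8 + 6 = 18 ≤ 24, expected clicks 16 + 17 + 10 = 43.
Best is slot 3, slot 6, and slot 1 with total expected clicks 43.

43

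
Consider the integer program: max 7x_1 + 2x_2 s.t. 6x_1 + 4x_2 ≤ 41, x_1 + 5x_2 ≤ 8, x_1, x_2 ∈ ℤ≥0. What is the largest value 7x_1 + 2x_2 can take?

(x_1,x_2)=(6,0) is feasible, giving 42.
(x_1,x_2)=(5,0) is feasible, giving 35.
The best lattice point is (6,0), giving 42.

42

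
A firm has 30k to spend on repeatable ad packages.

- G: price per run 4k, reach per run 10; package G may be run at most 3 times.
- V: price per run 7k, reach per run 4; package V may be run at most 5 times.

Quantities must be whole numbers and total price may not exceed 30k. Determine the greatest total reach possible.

3×G and 1×V: price 19 ≤ 30, reach 3·10 + 1·4 = 34.
3×G and 2×V: price 26 ≤ 30, reach 3·10 + 2·4 = 38.
Best is 38.

38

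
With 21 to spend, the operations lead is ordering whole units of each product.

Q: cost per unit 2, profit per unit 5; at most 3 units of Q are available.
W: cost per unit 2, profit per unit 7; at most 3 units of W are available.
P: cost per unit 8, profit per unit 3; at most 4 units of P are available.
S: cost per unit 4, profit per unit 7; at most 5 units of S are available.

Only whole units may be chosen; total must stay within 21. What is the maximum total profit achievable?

50

Take 3×Q, 3×W, and 2×S: cost 20 ≤ 21, profit 3·5 + 3·7 + 2·7 = 50.
W has the best ratio (7/2) and is taken to its limit of 3; remaining capacity is filled optimally with the others.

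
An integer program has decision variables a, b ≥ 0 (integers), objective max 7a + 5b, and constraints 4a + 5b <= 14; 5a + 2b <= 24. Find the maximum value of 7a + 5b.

21

Relaxing integrality, the LP optimum is 24.50 at (a,b) = (3.5, 0), which is not an integer point.
(a,b)=(3,0): 4·3+5·0=12≤14, 5·3+2·0=15≤24, objective 21.
(a,b)=(2,1): 4·2+5·1=13≤14, 5·2+2·1=12≤24, objective 19.
(a,b)=(2,0): 4·2+5·0=8≤14, 5·2+2·0=10≤24, objective 14.
The best lattice point is (3,0), giving 21.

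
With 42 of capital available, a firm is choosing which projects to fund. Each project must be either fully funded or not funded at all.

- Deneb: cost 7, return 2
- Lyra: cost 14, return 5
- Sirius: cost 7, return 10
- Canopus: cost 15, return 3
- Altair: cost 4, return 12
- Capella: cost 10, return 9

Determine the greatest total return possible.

Take Deneb, Lyra, Sirius, Altair, and Capella: cost 7 + 14 + 7 + 4 + 10 = 42 ≤ 42, return 2 + 5 + 10 + 12 + 9 = 38.
No other feasible combination does better.

38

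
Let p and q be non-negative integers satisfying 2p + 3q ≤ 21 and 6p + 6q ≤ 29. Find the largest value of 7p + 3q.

Relaxing integrality, the LP optimum is 33.83 at (p,q) = (4.83, 0), which is not an integer point.
(p,q)=(4,0) is feasible, giving 28.
(p,q)=(3,1) is feasible, giving 24.
The best lattice point is (4,0), giving 28.

28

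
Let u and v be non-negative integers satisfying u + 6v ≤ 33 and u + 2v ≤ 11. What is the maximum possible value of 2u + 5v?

(u,v)=(1,5) is feasible, giving 27.
(u,v)=(0,5) is feasible, giving 25.
(u,v)=(2,4) is feasible, giving 24.
Maximum is 27 at (u,v)=(1,5).

27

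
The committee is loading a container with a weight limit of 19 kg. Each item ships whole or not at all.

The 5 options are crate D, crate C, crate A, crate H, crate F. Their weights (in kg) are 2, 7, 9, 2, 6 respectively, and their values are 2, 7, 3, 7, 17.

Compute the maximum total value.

crate C + crate H + crate F: weight 7 + 2 + 6 = 15 ≤ 19, value 7 + 7 + 17 = 31.
crate D + crate A + crate H + crate F: weight 2 + 9 + 2 + 6 = 19 ≤ 19, value 2 + 3 + 7 + 17 = 29.
crate D + crate C + crate H + crate F: weight 2 + 7 + 2 + 6 = 17 ≤ 19, value 2 + 7 + 7 + 17 = 33.
Best is crate D, crate C, crate H, and crate F with total value 33.

33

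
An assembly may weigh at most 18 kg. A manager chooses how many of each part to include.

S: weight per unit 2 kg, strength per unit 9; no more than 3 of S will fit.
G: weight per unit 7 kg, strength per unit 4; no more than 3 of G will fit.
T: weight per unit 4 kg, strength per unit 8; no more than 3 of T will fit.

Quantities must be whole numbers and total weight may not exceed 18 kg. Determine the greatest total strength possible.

51

This is a bounded integer knapsack.
S has the best ratio (9/2); taking only S gives at most 3×9 = 27 (stopped by the supply cap of 3).
Mixing does better — 3×S and 3×T: weight 18 ≤ 18, strength 3·9 + 3·8 = 51.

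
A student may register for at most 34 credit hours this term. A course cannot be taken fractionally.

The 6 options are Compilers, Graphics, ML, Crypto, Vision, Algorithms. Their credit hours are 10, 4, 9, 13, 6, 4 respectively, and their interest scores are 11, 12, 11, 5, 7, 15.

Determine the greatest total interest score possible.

Allowing fractional choices, the relaxed optimum would be about 56.4, but courses are indivisible.
Compilers + Graphics + ML + Vision + Algorithms: credit hours 10 + 4 + 9 + 6 + 4 = 33 ≤ 34, interest score 11 + 12 + 11 + 7 + 15 = 56.
Compilers + Graphics + ML + Algorithms: credit hours 10 + 4 + 9 + 4 = 27 ≤ 34, interest score 11 + 12 + 11 + 15 = 49.
Best is Compilers, Graphics, ML, Vision, and Algorithms with total interest score 56.

56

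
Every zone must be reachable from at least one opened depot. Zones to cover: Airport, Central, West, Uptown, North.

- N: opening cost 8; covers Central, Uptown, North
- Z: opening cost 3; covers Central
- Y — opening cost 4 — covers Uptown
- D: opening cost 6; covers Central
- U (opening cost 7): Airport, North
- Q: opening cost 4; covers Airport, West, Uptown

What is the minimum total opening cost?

The greedy cost-per-new-zone heuristic would pick Q, Z, and U for 14, but a cheaper cover exists.
Choose N and Q: together they cover Airport, Central, West, Uptown, North — every zone.
Total opening cost: 8 + 4 = 12.
No cover costs less than 12.

12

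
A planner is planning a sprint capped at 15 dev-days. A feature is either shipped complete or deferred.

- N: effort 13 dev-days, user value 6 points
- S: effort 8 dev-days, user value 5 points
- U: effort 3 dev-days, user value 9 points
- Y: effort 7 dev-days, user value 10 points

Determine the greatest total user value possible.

S + Y: effort 8 + 7 = 15 ≤ 15, user value 5 + 10 = 15.
U + Y: effort 3 + 7 = 10 ≤ 15, user value 9 + 10 = 19.
Best is U and Y with total user value 19.

19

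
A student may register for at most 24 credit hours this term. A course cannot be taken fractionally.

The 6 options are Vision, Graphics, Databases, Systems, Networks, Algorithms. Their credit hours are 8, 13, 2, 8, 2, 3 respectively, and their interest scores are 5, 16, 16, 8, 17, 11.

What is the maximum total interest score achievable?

Take Graphics, Databases, Networks, and Algorithms: credit hours 13 + 2 + 2 + 3 = 20 ≤ 24, interest score 16 + 16 + 17 + 11 = 60.
No other feasible combination does better.

60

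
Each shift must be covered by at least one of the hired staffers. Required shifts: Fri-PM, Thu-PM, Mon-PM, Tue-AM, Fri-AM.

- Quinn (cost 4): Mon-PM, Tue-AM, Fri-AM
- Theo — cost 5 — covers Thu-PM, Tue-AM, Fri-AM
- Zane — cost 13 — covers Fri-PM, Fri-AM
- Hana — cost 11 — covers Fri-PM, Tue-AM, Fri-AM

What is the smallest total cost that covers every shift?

Choose Quinn, Theo, and Hana: together they cover Fri-PM, Thu-PM, Mon-PM, Tue-AM, Fri-AM — every shift.
Total cost: 4 + 5 + 11 = 20.
No cover costs less than 20.

20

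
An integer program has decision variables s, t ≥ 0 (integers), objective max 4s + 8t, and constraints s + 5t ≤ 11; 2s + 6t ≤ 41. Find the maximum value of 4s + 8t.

(s,t)=(11,0) is feasible, giving 44.
(s,t)=(10,0) is feasible, giving 40.
Maximum is 44 at (s,t)=(11,0).

44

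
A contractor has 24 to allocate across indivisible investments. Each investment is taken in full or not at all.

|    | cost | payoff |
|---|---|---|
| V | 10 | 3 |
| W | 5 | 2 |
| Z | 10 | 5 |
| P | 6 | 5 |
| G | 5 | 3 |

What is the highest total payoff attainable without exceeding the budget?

13

Z + P + G: cost 10 + 6 + 5 = 21 ≤ 24, payoff 5 + 5 + 3 = 13.
W + Z + P: cost 5 + 10 + 6 = 21 ≤ 24, payoff 2 + 5 + 5 = 12.
V + P + G: cost 10 + 6 + 5 = 21 ≤ 24, payoff 3 + 5 + 3 = 11.
Best is Z, P, and G with total payoff 13.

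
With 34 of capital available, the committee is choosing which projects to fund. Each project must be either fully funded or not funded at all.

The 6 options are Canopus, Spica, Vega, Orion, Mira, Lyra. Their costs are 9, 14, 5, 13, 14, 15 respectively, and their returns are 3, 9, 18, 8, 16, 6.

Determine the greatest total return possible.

43

Allowing fractional choices, the relaxed optimum would be about 43.6, but projects are indivisible.
Spica + Vega + Mira: cost 14 + 5 + 14 = 33 ≤ 34, return 9 + 18 + 16 = 43.
Vega + Orion + Mira: cost 5 + 13 + 14 = 32 ≤ 34, return 18 + 8 + 16 = 42.
Best is Spica, Vega, and Mira with total return 43.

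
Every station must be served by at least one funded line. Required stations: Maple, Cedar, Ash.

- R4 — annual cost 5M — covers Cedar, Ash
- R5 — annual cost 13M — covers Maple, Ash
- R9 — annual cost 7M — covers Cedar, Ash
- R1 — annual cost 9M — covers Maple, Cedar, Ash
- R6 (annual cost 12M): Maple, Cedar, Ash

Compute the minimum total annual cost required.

9

The greedy cost-per-new-station heuristic would pick R4 and R1 for 14, but a cheaper cover exists.
R1 alone covers Maple, Cedar, Ash — every station.
Total annual cost: 9.
No cover costs less than 9.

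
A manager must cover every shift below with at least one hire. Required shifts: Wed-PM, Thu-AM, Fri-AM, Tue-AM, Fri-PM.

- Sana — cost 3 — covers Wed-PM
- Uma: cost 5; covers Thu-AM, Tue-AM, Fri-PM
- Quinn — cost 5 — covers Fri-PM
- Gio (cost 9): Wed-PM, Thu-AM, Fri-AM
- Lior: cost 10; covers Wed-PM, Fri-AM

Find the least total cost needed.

This is a weighted set-cover instance.
The greedy cost-per-new-shift heuristic would pick Uma, Sana, and Gio for 17, but a cheaper cover exists.
Choose Uma and Gio: together they cover Wed-PM, Thu-AM, Fri-AM, Tue-AM, Fri-PM — every shift.
Total cost: 5 + 9 = 14.
No cover costs less than 14.

14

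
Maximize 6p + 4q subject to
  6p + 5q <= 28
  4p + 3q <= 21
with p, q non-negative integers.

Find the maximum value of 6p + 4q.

26

(p,q)=(3,2): 6·3+5·2=28≤28, 4·3+3·2=18≤21, objective 26.
(p,q)=(4,0): 6·4+5·0=24≤28, 4·4+3·0=16≤21, objective 24.
(p,q)=(2,3): 6·2+5·3=27≤28, 4·2+3·3=17≤21, objective 24.
No feasible integer point exceeds 26.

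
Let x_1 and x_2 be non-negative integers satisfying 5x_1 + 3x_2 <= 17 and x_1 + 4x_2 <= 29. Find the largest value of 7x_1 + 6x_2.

31

(x_1,x_2)=(1,4) is feasible, giving 31.
(x_1,x_2)=(0,5) is feasible, giving 30.
No feasible integer point exceeds 31.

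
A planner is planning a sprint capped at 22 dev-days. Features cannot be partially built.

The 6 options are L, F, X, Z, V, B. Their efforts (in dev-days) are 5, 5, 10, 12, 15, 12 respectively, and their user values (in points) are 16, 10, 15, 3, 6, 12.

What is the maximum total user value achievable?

41

L + F + B: effort 5 + 5 + 12 = 22 ≤ 22, user value 16 + 10 + 12 = 38.
L + F + X: effort 5 + 5 + 10 = 20 ≤ 22, user value 16 + 10 + 15 = 41.
L + X: effort 5 + 10 = 15 ≤ 22, user value 16 + 15 = 31.
Best is L, F, and X with total user value 41.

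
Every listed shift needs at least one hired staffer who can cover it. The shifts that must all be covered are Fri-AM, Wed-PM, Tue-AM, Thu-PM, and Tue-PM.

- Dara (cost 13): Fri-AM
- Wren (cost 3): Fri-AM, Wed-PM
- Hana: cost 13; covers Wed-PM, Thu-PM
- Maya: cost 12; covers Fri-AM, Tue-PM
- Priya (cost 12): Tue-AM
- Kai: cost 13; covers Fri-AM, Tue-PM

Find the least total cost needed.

This is a weighted set-cover instance.
The greedy cost-per-new-shift heuristic would pick Wren, Maya, Priya, and Hana for 40, but a cheaper cover exists.
Choose Hana, Maya, and Priya: together they cover Fri-AM, Wed-PM, Tue-AM, Thu-PM, Tue-PM — every shift.
Total cost: 13 + 12 + 12 = 37.
No cover costs less than 37.

37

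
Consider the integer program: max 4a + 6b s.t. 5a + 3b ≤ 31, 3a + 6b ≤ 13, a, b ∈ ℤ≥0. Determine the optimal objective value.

Relaxing integrality, the LP optimum is 17.33 at (a,b) = (4.33, 0), which is not an integer point.
(a,b)=(4,0): 5·4+3·0=20≤31, 3·4+6·0=12≤13, objective 16.
(a,b)=(3,0): 5·3+3·0=15≤31, 3·3+6·0=9≤13, objective 12.
The best lattice point is (4,0), giving 16.

16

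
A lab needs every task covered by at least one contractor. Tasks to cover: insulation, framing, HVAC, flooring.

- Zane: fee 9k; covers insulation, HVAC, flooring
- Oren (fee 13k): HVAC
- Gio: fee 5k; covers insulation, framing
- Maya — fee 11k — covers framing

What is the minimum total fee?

This is a weighted set-cover instance.
Choose Zane and Gio: together they cover insulation, framing, HVAC, flooring — every task.
Total fee: 9 + 5 = 14.
No cover costs less than 14.

14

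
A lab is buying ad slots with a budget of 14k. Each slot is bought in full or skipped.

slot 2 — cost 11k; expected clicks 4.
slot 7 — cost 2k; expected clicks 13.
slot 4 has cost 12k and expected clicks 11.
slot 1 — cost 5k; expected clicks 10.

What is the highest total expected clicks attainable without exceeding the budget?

24

Treat it as a binary knapsack problem.
Allowing fractional choices, the relaxed optimum would be about 29.4, but ad slots are indivisible.
slot 7 + slot 1: cost 2 + 5 = 7 ≤ 14, expected clicks 13 + 10 = 23.
slot 7 + slot 4: cost 2 + 12 = 14 ≤ 14, expected clicks 13 + 11 = 24.
Best is slot 7 and slot 4 with total expected clicks 24.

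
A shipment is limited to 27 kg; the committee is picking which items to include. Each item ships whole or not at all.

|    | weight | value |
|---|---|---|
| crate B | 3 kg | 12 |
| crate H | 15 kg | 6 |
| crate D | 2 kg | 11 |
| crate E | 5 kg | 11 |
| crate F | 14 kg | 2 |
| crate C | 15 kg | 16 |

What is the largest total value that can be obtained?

50

Allowing fractional choices, the relaxed optimum would be about 50.8, but items are indivisible.
crate B + crate D + crate E + crate C: weight 3 + 2 + 5 + 15 = 25 ≤ 27, value 12 + 11 + 11 + 16 = 50.
crate B + crate D + crate C: weight 3 + 2 + 15 = 20 ≤ 27, value 12 + 11 + 16 = 39.
crate B + crate H + crate D + crate E: weight 3 + 15 + 2 + 5 = 25 ≤ 27, value 12 + 6 + 11 + 11 = 40.
Best is crate B, crate D, crate E, and crate C with total value 50.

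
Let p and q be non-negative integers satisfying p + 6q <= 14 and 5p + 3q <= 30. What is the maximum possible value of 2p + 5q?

15

(p,q)=(5,1) is feasible, giving 15.
(p,q)=(4,1) is feasible, giving 13.
The best lattice point is (5,1), giving 15.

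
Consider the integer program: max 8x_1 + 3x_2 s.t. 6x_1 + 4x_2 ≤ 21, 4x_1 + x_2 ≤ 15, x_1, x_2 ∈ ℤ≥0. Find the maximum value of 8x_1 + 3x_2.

24

The continuous relaxation peaks at (3.5, 0) with value 28.00; rounding to a feasible lattice point costs some objective.
(x_1,x_2)=(3,0): 6·3+4·0=18≤21, 4·3+1·0=12≤15, objective 24.
(x_1,x_2)=(2,1): 6·2+4·1=16≤21, 4·2+1·1=9≤15, objective 19.
(x_1,x_2)=(2,0): 6·2+4·0=12≤21, 4·2+1·0=8≤15, objective 16.
The best lattice point is (3,0), giving 24.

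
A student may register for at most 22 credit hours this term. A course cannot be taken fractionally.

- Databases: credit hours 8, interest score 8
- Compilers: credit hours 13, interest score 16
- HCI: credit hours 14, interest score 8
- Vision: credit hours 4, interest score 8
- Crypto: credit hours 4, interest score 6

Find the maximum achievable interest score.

30

Allowing fractional choices, the relaxed optimum would be about 31.0, but courses are indivisible.
Databases + Compilers: credit hours 8 + 13 = 21 ≤ 22, interest score 8 + 16 = 24.
Compilers + Vision: credit hours 13 + 4 = 17 ≤ 22, interest score 16 + 8 = 24.
Compilers + Vision + Crypto: credit hours 13 + 4 + 4 = 21 ≤ 22, interest score 16 + 8 + 6 = 30.
Best is Compilers, Vision, and Crypto with total interest score 30.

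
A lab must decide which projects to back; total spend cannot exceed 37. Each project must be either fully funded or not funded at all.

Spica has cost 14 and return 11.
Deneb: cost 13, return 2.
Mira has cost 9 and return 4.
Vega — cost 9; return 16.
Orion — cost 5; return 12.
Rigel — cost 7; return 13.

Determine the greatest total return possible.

This is an integer program with binary decision variables.
Take Spica, Vega, Orion, and Rigel: cost 14 + 9 + 5 + 7 = 35 ≤ 37, return 11 + 16 + 12 + 13 = 52.
No other feasible combination does better.

52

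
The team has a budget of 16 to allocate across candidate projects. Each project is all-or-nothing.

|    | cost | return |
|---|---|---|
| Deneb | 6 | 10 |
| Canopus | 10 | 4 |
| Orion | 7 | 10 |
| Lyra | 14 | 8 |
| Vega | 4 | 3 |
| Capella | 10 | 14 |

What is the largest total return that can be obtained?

24

Allowing fractional choices, the relaxed optimum would be about 24.2, but projects are indivisible.
Deneb + Orion: cost 6 + 7 = 13 ≤ 16, return 10 + 10 = 20.
Deneb + Capella: cost 6 + 10 = 16 ≤ 16, return 10 + 14 = 24.
Best is Deneb and Capella with total return 24.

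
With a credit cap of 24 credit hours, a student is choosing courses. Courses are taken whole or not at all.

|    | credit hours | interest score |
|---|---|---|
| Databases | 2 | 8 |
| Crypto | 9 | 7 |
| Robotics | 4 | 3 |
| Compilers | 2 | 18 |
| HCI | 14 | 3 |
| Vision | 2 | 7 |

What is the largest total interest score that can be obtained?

43

Treat it as a binary knapsack problem.
Allowing fractional choices, the relaxed optimum would be about 44.1, but courses are indivisible.
Databases + Crypto + Robotics + Compilers + Vision: credit hours 2 + 9 + 4 + 2 + 2 = 19 ≤ 24, interest score 8 + 7 + 3 + 18 + 7 = 43.
Databases + Crypto + Compilers + Vision: credit hours 2 + 9 + 2 + 2 = 15 ≤ 24, interest score 8 + 7 + 18 + 7 = 40.
Best is Databases, Crypto, Robotics, Compilers, and Vision with total interest score 43.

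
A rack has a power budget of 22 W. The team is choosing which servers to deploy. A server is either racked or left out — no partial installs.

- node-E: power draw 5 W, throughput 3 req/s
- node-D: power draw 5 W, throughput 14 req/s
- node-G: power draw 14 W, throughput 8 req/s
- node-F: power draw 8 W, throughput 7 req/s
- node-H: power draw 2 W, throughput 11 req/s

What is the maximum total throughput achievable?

35

Treat it as a binary knapsack problem.
node-D + node-G + node-H: power draw 5 + 14 + 2 = 21 ≤ 22, throughput 14 + 8 + 11 = 33.
node-E + node-D + node-F + node-H: power draw 5 + 5 + 8 + 2 = 20 ≤ 22, throughput 3 + 14 + 7 + 11 = 35.
Best is node-E, node-D, node-F, and node-H with total throughput 35.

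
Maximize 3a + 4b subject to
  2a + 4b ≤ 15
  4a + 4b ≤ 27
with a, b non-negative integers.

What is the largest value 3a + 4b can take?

19

Relaxing integrality, the LP optimum is 21.00 at (a,b) = (6, 0.75), which is not an integer point.
(a,b)=(5,1): 2·5+4·1=14≤15, 4·5+4·1=24≤27, objective 19.
(a,b)=(6,0): 2·6+4·0=12≤15, 4·6+4·0=24≤27, objective 18.
(a,b)=(4,1): 2·4+4·1=12≤15, 4·4+4·1=20≤27, objective 16.
Maximum is 19 at (a,b)=(5,1).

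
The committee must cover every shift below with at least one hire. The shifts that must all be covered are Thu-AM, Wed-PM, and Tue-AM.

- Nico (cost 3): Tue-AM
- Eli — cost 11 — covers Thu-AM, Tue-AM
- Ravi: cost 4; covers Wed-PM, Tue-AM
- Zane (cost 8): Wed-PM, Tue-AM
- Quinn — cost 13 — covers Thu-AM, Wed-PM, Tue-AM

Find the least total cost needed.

13

Quinn alone covers Thu-AM, Wed-PM, Tue-AM — every shift.
Total cost: 13.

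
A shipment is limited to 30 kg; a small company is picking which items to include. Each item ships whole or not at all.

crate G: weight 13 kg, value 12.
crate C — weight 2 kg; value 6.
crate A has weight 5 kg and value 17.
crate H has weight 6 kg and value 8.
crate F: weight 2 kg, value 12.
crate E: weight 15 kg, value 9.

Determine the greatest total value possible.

55

crate G + crate A + crate H + crate F: weight 13 + 5 + 6 + 2 = 26 ≤ 30, value 12 + 17 + 8 + 12 = 49.
crate C + crate A + crate H + crate F + crate E: weight 2 + 5 + 6 + 2 + 15 = 30 ≤ 30, value 6 + 17 + 8 + 12 + 9 = 52.
crate G + crate C + crate A + crate H + crate F: weight 13 + 2 + 5 + 6 + 2 = 28 ≤ 30, value 12 + 6 + 17 + 8 + 12 = 55.
Best is crate G, crate C, crate A, crate H, and crate F with total value 55.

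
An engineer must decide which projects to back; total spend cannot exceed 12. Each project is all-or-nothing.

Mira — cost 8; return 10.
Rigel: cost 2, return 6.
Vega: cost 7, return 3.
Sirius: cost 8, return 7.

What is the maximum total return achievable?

Allowing fractional choices, the relaxed optimum would be about 17.8, but projects are indivisible.
Mira + Rigel: cost 8 + 2 = 10 ≤ 12, return 10 + 6 = 16.
Rigel + Sirius: cost 2 + 8 = 10 ≤ 12, return 6 + 7 = 13.
Mira: cost 8 ≤ 12, return 10.
Best is Mira and Rigel with total return 16.

16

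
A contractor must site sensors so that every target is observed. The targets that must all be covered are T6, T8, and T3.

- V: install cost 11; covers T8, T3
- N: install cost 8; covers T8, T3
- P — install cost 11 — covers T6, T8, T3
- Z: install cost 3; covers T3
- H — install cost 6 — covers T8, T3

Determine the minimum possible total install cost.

The greedy cost-per-new-target heuristic would pick Z and P for 14, but a cheaper cover exists.
P alone covers T6, T8, T3 — every target.
Total install cost: 11.
No cover costs less than 11.

11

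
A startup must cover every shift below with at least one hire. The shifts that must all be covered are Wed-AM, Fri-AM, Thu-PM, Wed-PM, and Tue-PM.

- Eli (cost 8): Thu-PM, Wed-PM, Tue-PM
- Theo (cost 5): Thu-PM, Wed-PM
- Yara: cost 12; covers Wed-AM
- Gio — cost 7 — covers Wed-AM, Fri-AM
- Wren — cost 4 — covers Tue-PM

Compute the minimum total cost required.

15

The greedy cost-per-new-shift heuristic would pick Theo, Gio, and Wren for 16, but a cheaper cover exists.
Choose Eli and Gio: together they cover Wed-AM, Fri-AM, Thu-PM, Wed-PM, Tue-PM — every shift.
Total cost: 8 + 7 = 15.
No cover costs less than 15.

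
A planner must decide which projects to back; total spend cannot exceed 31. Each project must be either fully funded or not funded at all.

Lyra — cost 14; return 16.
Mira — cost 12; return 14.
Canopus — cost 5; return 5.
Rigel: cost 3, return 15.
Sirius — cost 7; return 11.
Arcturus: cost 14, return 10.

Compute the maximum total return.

Take Lyra, Canopus, Rigel, and Sirius: cost 14 + 5 + 3 + 7 = 29 ≤ 31, return 16 + 5 + 15 + 11 = 47.
No other feasible combination does better.

47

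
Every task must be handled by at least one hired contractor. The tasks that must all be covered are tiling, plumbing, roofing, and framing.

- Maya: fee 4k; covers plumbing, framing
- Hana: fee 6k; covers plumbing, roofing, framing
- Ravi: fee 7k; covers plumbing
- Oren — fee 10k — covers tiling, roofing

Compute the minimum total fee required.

Choose Maya and Oren: together they cover tiling, plumbing, roofing, framing — every task.
Total fee: 4 + 10 = 14.
No cover costs less than 14.

14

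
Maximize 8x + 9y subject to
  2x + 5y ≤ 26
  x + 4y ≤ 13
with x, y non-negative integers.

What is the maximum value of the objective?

(x,y)=(13,0): 2·13+5·0=26≤26, 1·13+4·0=13≤13, objective 104.
(x,y)=(12,0): 2·12+5·0=24≤26, 1·12+4·0=12≤13, objective 96.
No feasible integer point exceeds 104.

104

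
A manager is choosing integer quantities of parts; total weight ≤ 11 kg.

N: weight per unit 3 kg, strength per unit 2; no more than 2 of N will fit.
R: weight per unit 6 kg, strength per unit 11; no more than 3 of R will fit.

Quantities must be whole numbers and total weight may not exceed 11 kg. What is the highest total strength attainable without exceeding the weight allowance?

R has the best ratio (11/6); taking only R gives at most 1×11 = 11 (stopped by the weight limit).
Mixing does better — 1×N and 1×R: weight 9 ≤ 11, strength 1·2 + 1·11 = 13.

13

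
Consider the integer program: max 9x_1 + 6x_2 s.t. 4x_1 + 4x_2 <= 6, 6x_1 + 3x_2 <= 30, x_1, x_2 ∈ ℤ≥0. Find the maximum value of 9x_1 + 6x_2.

9

(x_1,x_2)=(1,0) is feasible, giving 9.
(x_1,x_2)=(0,1) is feasible, giving 6.
(x_1,x_2)=(0,0) is feasible, giving 0.
Maximum is 9 at (x_1,x_2)=(1,0).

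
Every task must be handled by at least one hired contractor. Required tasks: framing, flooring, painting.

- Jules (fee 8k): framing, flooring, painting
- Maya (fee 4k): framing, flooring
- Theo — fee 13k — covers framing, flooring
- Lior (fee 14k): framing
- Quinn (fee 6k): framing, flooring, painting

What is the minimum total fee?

6

Quinn alone covers framing, flooring, painting — every task.
Total fee: 6.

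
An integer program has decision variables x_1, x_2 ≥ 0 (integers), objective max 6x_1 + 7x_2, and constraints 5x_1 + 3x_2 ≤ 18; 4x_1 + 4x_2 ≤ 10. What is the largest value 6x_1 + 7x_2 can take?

14

The continuous relaxation peaks at (0, 2.5) with value 17.50; rounding to a feasible lattice point costs some objective.
(x_1,x_2)=(0,2): 5·0+3·2=6≤18, 4·0+4·2=8≤10, objective 14.
(x_1,x_2)=(1,1): 5·1+3·1=8≤18, 4·1+4·1=8≤10, objective 13.
(x_1,x_2)=(0,1): 5·0+3·1=3≤18, 4·0+4·1=4≤10, objective 7.
No feasible integer point exceeds 14.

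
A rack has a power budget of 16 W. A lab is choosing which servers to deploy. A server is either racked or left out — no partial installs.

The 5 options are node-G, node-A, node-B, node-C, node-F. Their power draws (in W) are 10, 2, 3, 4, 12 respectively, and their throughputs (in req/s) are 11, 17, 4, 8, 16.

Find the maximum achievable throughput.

Allowing fractional choices, the relaxed optimum would be about 38.3, but servers are indivisible.
node-A + node-F: power draw 2 + 12 = 14 ≤ 16, throughput 17 + 16 = 33.
node-G + node-A + node-C: power draw 10 + 2 + 4 = 16 ≤ 16, throughput 11 + 17 + 8 = 36.
node-G + node-A + node-B: power draw 10 + 2 + 3 = 15 ≤ 16, throughput 11 + 17 + 4 = 32.
Best is node-G, node-A, and node-C with total throughput 36.

36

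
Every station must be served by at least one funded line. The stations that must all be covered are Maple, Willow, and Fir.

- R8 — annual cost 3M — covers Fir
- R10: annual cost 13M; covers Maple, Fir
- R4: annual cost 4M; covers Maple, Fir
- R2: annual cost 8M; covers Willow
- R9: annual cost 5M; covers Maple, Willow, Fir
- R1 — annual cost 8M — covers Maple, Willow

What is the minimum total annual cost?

5

R9 alone covers Maple, Willow, Fir — every station.
Total annual cost: 5.
No cover costs less than 5.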